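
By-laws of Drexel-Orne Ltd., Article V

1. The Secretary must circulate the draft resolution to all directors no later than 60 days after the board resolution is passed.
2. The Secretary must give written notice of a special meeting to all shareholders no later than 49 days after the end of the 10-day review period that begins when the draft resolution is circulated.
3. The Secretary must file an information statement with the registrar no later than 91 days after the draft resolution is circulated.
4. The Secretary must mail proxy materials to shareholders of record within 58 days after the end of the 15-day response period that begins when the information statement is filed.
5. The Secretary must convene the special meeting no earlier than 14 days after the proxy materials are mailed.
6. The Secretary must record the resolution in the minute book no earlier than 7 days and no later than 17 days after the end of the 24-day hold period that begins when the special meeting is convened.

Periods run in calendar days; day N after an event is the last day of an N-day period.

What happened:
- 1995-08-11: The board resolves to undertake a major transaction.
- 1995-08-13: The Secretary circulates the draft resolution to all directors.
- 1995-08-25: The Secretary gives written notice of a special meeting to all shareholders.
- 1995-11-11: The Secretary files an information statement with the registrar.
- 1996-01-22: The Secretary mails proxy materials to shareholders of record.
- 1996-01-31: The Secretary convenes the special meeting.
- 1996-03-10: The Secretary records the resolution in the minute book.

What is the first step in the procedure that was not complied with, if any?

Step 5

Step 1: 60 days after 1995-08-11 (when the board resolution is passed) is 1995-10-10; done 1995-08-13 — timely.
Step 2: 49 days after 1995-08-23 (end of the 10-day review period, which began when the draft resolution is circulated on 1995-08-13) is 1995-10-11; completed 1995-08-25, before the deadline.
Step 3: 91 days after 1995-08-13 (when the draft resolution is circulated) is 1995-11-12; 1995-11-11 is within that limit.
Step 4: 58 days after 1995-11-26 (end of the 15-day response period, which began when the information statement is filed on 1995-11-11) is 1996-01-23; completed 1996-01-22, before the deadline.
Step 5: the earliest permitted date is 14 days after 1996-01-22 (when the proxy materials are mailed), i.e. 1996-02-05; acted on 1996-01-31, 5 days prematurely.
The procedure was therefore not followed at step 5.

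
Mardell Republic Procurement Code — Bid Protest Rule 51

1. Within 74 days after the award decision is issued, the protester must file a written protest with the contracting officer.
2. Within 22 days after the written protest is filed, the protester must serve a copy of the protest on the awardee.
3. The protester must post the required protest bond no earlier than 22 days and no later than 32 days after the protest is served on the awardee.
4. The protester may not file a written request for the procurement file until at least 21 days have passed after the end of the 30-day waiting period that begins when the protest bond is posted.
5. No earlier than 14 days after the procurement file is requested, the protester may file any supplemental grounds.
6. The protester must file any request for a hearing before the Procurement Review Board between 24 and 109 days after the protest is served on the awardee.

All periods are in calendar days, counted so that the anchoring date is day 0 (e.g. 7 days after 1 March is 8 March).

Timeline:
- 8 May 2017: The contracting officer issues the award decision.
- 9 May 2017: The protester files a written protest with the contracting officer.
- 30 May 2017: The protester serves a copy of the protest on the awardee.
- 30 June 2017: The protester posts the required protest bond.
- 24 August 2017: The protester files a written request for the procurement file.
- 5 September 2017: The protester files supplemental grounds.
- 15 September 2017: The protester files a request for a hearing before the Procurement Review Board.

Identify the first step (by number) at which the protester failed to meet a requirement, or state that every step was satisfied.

Step 5

Step 1 — counting 74 days from 8 May 2017 (when the award decision is issued) gives a deadline of 21 July 2017; 9 May 2017 is within that limit.
Step 2 — counting 22 days from 9 May 2017 (when the written protest is filed) gives a deadline of 31 May 2017; done 30 May 2017 — timely.
Step 3 — 22 and 32 days from 30 May 2017 (when the protest is served on the awardee) are 21 June 2017 and 1 July 2017 respectively; done 30 June 2017 — within the window.
Step 4 — must wait 21 days from 30 July 2017 (end of the 30-day waiting period, which began when the protest bond is posted on 30 June 2017), so not before 20 August 2017; 24 August 2017 is on or after that date.
Step 5 — must wait 14 days from 24 August 2017 (when the procurement file is requested), so not before 7 September 2017; 5 September 2017 is 2 days before the earliest permitted date.
No need to go further; step 5 was not satisfied.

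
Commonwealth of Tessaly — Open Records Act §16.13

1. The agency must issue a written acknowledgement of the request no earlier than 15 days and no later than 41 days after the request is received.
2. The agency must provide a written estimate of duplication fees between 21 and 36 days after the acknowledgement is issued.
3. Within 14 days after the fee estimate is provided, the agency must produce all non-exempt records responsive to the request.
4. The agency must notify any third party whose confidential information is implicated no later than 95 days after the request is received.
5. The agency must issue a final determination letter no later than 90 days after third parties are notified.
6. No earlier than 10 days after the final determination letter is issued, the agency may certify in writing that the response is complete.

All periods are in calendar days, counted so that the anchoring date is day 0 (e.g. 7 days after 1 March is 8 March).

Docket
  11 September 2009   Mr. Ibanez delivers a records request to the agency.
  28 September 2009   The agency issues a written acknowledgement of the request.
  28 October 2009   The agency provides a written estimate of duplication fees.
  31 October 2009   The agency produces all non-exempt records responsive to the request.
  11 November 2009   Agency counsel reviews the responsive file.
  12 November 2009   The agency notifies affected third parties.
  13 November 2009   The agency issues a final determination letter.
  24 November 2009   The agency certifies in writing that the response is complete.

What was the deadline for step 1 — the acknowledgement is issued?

Step 1 runs from 11 September 2009, when the request is received. The window is 15–41 days after 11 September 2009; it closes on 22 October 2009.

22 October 2009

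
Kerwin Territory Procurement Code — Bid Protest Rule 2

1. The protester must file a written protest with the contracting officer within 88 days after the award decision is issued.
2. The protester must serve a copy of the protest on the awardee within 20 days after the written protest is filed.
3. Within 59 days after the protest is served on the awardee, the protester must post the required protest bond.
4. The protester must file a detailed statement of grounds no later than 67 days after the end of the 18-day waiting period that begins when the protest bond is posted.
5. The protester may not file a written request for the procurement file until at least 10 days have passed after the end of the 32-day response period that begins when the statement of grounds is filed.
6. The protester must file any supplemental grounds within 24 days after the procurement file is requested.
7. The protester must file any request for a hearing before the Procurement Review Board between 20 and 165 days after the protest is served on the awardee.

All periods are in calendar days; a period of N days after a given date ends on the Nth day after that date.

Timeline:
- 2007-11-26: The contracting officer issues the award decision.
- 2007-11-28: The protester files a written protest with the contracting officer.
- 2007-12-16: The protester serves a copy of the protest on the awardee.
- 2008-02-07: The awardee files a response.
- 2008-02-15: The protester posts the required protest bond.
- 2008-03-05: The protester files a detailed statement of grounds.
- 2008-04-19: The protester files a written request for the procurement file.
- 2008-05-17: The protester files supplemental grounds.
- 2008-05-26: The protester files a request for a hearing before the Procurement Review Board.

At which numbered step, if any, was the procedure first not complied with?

Step 3

Step 1: 88 days after 2007-11-26 (when the award decision is issued) is 2008-02-22; completed 2007-11-28, before the deadline.
Step 2: 20 days after 2007-11-28 (when the written protest is filed) is 2007-12-18; 2007-12-16 is within that limit.
Step 3: 59 days after 2007-12-16 (when the protest is served on the awardee) is 2008-02-13; not done until 2008-02-15, 2 days after the deadline.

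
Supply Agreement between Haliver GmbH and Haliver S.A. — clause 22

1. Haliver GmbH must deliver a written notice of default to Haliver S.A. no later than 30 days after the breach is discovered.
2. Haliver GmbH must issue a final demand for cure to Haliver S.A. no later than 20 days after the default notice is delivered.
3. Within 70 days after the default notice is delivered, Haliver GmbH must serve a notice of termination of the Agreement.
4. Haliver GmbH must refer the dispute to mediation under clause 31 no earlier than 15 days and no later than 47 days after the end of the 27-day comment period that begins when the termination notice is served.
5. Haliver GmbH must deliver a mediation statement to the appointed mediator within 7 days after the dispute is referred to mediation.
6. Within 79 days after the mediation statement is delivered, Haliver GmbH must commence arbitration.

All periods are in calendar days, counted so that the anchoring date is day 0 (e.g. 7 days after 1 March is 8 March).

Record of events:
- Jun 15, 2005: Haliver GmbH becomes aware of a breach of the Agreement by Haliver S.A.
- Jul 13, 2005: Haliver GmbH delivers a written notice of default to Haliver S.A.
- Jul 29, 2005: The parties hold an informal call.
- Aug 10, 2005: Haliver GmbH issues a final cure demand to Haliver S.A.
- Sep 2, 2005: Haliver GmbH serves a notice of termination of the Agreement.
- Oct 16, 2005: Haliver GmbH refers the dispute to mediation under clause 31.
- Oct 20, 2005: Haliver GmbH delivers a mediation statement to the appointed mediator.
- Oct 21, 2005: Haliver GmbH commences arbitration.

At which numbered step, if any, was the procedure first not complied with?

Step 2

Step 1: 30 days after Jun 15, 2005 (when the breach is discovered) is Jul 15, 2005; done Jul 13, 2005 — timely.
Step 2: 20 days after Jul 13, 2005 (when the default notice is delivered) is Aug 2, 2005; Aug 10, 2005 misses that deadline by 8 days.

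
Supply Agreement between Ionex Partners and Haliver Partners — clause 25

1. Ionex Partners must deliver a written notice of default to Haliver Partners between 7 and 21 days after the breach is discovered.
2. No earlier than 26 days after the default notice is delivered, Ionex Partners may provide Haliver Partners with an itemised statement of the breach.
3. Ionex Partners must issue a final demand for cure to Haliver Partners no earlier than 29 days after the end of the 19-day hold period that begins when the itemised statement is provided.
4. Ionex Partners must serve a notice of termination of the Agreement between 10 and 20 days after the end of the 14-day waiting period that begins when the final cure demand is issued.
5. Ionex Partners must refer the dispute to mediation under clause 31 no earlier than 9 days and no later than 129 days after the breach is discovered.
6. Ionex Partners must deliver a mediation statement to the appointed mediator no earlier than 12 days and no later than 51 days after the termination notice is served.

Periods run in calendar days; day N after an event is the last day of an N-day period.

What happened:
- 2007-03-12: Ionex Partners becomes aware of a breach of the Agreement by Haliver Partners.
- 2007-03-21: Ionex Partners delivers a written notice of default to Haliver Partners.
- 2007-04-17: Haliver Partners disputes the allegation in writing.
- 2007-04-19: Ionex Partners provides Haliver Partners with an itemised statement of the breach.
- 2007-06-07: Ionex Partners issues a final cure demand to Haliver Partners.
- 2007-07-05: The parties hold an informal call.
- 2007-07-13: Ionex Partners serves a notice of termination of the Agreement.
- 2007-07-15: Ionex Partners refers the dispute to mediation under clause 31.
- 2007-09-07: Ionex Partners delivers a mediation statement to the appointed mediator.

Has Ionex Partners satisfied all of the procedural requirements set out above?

No

(1) the permitted window runs from 2007-03-12 + 7 = 2007-03-19 to 2007-03-12 + 21 = 2007-04-02; 2007-03-21 falls inside that range.
(2) permitted from 2007-03-21 + 26 days = 2007-04-16 onward; 2007-04-19 is on or after that date.
(3) permitted from 2007-05-08 + 29 days = 2007-06-06 onward; done 2007-06-07 — permitted.
(4) the permitted window runs from 2007-06-21 + 10 = 2007-07-01 to 2007-06-21 + 20 = 2007-07-11; done 2007-07-13 — 2 days after the window closed.
The procedure was therefore not followed at step 4.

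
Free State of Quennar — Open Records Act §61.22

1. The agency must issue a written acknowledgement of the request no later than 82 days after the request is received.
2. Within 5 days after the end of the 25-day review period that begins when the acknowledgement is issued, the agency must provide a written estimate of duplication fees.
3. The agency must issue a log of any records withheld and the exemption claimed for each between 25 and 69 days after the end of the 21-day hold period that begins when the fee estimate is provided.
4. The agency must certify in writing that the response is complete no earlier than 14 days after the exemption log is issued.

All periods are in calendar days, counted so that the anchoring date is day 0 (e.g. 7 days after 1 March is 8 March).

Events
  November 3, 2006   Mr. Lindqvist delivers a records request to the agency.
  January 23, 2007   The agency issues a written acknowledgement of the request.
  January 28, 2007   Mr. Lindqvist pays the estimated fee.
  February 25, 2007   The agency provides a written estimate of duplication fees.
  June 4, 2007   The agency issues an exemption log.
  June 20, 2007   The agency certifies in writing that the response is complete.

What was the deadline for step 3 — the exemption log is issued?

The fee estimate is provided on February 25, 2007; the 21-day hold period therefore ends March 18, 2007, and step 3 runs from that date. The window is 25–69 days after March 18, 2007; it closes on May 26, 2007.

May 26, 2007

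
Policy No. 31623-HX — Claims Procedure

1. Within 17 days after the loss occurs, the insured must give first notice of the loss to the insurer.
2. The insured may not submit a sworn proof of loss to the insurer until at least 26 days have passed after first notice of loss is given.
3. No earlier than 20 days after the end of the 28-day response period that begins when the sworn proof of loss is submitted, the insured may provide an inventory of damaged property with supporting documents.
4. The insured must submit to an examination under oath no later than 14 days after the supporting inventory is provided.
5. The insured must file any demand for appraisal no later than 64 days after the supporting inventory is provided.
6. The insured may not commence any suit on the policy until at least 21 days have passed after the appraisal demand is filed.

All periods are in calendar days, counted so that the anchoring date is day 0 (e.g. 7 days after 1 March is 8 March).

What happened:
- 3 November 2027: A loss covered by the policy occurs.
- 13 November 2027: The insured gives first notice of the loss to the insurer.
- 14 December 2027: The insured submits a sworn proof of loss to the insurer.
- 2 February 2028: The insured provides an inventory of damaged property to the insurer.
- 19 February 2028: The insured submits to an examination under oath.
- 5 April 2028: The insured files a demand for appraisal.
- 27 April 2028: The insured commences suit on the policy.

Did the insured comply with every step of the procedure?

No

Step 1: 17 days after 3 November 2027 (when the loss occurs) is 20 November 2027; completed 13 November 2027, before the deadline.
Step 2: the earliest permitted date is 26 days after 13 November 2027 (when first notice of loss is given), i.e. 9 December 2027; 14 December 2027 is on or after that date.
Step 3: the earliest permitted date is 20 days after 11 January 2028 (end of the 28-day response period, which began when the sworn proof of loss is submitted on 14 December 2027), i.e. 31 January 2028; done 2 February 2028 — permitted.
Step 4: 14 days after 2 February 2028 (when the supporting inventory is provided) is 16 February 2028; not done until 19 February 2028, 3 days after the deadline.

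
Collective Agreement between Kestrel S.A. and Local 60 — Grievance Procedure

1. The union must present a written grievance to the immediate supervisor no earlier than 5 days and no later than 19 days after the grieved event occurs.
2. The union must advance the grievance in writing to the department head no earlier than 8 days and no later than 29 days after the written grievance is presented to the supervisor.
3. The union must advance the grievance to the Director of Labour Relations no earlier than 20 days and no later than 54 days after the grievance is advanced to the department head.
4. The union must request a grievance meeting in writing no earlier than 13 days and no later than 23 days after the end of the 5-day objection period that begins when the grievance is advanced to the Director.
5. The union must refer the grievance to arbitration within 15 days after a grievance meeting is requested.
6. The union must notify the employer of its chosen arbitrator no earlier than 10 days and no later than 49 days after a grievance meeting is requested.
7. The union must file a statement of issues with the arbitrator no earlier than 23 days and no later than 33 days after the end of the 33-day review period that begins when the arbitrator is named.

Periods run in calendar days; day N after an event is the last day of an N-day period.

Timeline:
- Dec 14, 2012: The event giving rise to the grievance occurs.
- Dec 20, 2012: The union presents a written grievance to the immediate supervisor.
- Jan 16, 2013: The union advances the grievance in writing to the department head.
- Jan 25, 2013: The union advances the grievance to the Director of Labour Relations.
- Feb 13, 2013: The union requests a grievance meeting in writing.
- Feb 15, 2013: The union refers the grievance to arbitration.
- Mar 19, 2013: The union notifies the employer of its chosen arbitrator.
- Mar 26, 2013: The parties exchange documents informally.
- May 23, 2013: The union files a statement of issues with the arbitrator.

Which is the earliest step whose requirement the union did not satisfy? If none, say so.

Step 3

Step 1 — 5 and 19 days from Dec 14, 2012 (when the grieved event occurs) are Dec 19, 2012 and Jan 2, 2013 respectively; Dec 20, 2012 falls inside that range.
Step 2 — 8 and 29 days from Dec 20, 2012 (when the written grievance is presented to the supervisor) are Dec 28, 2012 and Jan 18, 2013 respectively; done Jan 16, 2013, which is between those dates.
Step 3 — 20 and 54 days from Jan 16, 2013 (when the grievance is advanced to the department head) are Feb 5, 2013 and Mar 11, 2013 respectively; Jan 25, 2013 is 11 days too early.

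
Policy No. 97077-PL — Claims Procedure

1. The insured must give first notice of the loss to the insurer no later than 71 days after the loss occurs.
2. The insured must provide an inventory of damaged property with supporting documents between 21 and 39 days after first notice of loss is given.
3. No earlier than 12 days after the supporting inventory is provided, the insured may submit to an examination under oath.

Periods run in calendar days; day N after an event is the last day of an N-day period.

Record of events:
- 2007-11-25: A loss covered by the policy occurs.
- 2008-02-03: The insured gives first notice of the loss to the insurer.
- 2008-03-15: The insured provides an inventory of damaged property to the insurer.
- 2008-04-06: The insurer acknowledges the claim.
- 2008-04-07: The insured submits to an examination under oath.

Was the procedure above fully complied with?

(1) due by 2007-11-25 + 71 days = 2008-02-04; done 2008-02-03 — timely.
(2) the permitted window runs from 2008-02-03 + 21 = 2008-02-24 to 2008-02-03 + 39 = 2008-03-13; done 2008-03-15 — 2 days after the window closed.
The analysis stops there.

No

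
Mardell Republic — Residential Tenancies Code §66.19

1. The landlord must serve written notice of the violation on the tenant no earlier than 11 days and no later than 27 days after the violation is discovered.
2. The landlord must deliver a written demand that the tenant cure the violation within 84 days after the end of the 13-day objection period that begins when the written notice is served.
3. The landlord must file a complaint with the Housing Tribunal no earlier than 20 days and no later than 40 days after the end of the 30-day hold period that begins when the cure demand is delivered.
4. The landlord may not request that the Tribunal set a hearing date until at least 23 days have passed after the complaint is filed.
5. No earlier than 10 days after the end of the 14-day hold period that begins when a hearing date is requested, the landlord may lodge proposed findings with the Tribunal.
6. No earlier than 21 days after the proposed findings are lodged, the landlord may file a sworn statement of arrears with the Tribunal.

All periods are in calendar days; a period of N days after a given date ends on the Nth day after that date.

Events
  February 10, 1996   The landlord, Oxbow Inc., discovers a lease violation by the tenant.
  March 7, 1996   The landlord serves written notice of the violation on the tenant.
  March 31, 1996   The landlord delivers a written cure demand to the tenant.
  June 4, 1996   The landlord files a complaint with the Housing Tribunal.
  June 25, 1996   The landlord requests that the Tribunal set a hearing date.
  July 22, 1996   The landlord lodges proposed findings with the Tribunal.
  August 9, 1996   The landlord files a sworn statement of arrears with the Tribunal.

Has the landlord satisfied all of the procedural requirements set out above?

No

(1) the permitted window runs from February 10, 1996 + 11 = February 21, 1996 to February 10, 1996 + 27 = March 8, 1996; done March 7, 1996, which is between those dates.
(2) due by March 20, 1996 + 84 days = June 12, 1996; completed March 31, 1996, before the deadline.
(3) the permitted window runs from April 30, 1996 + 20 = May 20, 1996 to April 30, 1996 + 40 = June 9, 1996; June 4, 1996 falls inside that range.
(4) permitted from June 4, 1996 + 23 days = June 27, 1996 onward; June 25, 1996 is 2 days before the earliest permitted date.
No need to go further; step 4 was not satisfied.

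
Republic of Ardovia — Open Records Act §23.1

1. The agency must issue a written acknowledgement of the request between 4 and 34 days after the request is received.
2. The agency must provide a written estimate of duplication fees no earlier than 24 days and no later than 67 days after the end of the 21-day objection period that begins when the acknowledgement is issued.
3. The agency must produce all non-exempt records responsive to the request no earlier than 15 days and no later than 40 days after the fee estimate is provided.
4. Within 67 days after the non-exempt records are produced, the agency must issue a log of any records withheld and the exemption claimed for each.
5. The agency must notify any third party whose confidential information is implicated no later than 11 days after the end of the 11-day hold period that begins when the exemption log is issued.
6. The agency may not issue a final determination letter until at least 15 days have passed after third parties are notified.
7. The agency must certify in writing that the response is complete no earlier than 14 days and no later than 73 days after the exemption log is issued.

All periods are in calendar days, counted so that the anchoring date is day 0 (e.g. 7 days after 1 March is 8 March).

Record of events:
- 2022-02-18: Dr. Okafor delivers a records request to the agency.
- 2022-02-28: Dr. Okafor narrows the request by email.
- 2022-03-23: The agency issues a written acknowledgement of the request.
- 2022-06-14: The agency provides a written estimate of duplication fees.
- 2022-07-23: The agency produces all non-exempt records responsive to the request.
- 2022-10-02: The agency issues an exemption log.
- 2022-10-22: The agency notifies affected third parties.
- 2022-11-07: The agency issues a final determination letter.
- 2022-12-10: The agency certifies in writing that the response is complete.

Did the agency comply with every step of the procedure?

(1) the permitted window runs from 2022-02-18 + 4 = 2022-02-22 to 2022-02-18 + 34 = 2022-03-24; 2022-03-23 falls inside that range.
(2) the permitted window runs from 2022-04-13 + 24 = 2022-05-07 to 2022-04-13 + 67 = 2022-06-19; done 2022-06-14, which is between those dates.
(3) the permitted window runs from 2022-06-14 + 15 = 2022-06-29 to 2022-06-14 + 40 = 2022-07-24; done 2022-07-23, which is between those dates.
(4) due by 2022-07-23 + 67 days = 2022-09-28; not done until 2022-10-02, 4 days after the deadline.

No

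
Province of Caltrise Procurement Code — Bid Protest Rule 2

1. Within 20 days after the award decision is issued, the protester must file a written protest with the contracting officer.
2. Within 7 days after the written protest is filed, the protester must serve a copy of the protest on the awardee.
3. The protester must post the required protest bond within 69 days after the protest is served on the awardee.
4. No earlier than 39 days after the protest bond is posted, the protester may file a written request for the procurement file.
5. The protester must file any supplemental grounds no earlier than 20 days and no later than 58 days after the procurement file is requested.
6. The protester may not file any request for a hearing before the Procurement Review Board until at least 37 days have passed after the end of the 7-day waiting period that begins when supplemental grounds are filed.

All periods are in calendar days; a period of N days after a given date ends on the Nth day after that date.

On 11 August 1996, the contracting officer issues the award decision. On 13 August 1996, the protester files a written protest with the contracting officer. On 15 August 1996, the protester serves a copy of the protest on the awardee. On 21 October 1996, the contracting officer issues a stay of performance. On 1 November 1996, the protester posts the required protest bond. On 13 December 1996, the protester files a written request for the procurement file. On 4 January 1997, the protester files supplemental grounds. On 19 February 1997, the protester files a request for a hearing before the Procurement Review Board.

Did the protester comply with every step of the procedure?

No

Step 1 — counting 20 days from 11 August 1996 (when the award decision is issued) gives a deadline of 31 August 1996; 13 August 1996 is within that limit.
Step 2 — counting 7 days from 13 August 1996 (when the written protest is filed) gives a deadline of 20 August 1996; done 15 August 1996 — timely.
Step 3 — counting 69 days from 15 August 1996 (when the protest is served on the awardee) gives a deadline of 23 October 1996; not done until 1 November 1996, 9 days after the deadline.
No need to go further; step 3 was not satisfied.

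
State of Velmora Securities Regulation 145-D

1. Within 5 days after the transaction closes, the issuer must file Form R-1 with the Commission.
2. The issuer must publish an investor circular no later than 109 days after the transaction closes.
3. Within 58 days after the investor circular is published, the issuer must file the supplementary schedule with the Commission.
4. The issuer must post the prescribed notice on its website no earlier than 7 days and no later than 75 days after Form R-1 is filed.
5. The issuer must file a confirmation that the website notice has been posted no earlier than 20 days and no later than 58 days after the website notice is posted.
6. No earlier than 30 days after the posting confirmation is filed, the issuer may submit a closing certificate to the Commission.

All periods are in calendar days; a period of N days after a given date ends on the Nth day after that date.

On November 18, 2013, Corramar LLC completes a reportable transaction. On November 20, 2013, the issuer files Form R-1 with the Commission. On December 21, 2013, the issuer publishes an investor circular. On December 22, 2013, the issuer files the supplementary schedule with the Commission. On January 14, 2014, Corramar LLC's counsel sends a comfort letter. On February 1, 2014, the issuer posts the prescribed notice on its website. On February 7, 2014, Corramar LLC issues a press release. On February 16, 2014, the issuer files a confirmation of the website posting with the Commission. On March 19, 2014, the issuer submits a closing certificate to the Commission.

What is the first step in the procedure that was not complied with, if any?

Step 5

(1) due by November 18, 2013 + 5 days = November 23, 2013; done November 20, 2013 — timely.
(2) due by November 18, 2013 + 109 days = March 7, 2014; December 21, 2013 is within that limit.
(3) due by December 21, 2013 + 58 days = February 17, 2014; done December 22, 2013 — timely.
(4) the permitted window runs from November 20, 2013 + 7 = November 27, 2013 to November 20, 2013 + 75 = February 3, 2014; February 1, 2014 falls inside that range.
(5) the permitted window runs from February 1, 2014 + 20 = February 21, 2014 to February 1, 2014 + 58 = March 31, 2014; February 16, 2014 is 5 days too early.
No need to go further; step 5 was not satisfied.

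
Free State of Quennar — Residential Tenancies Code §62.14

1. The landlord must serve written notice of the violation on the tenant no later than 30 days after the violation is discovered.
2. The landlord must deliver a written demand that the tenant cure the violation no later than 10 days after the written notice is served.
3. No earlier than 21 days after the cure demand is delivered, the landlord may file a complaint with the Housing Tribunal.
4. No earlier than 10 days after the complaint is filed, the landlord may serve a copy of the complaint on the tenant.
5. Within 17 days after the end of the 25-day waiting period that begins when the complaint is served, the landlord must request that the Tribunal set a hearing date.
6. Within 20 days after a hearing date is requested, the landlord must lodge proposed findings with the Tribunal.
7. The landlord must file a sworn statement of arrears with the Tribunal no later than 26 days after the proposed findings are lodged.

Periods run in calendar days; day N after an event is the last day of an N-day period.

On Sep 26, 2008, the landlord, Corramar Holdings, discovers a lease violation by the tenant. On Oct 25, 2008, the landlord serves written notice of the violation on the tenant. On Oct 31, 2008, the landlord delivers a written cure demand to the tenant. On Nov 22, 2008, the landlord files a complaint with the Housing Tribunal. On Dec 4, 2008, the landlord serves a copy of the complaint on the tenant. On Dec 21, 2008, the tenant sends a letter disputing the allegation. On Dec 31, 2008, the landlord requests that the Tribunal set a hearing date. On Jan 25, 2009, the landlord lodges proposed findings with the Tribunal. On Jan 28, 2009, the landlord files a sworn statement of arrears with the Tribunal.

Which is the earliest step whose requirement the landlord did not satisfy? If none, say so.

Step 6

Step 1: 30 days after Sep 26, 2008 (when the violation is discovered) is Oct 26, 2008; completed Oct 25, 2008, before the deadline.
Step 2: 10 days after Oct 25, 2008 (when the written notice is served) is Nov 4, 2008; completed Oct 31, 2008, before the deadline.
Step 3: the earliest permitted date is 21 days after Oct 31, 2008 (when the cure demand is delivered), i.e. Nov 21, 2008; Nov 22, 2008 is on or after that date.
Step 4: the earliest permitted date is 10 days after Nov 22, 2008 (when the complaint is filed), i.e. Dec 2, 2008; Dec 4, 2008 is on or after that date.
Step 5: 17 days after Dec 29, 2008 (end of the 25-day waiting period, which began when the complaint is served on Dec 4, 2008) is Jan 15, 2009; Dec 31, 2008 is within that limit.
Step 6: 20 days after Dec 31, 2008 (when a hearing date is requested) is Jan 20, 2009; Jan 25, 2009 misses that deadline by 5 days.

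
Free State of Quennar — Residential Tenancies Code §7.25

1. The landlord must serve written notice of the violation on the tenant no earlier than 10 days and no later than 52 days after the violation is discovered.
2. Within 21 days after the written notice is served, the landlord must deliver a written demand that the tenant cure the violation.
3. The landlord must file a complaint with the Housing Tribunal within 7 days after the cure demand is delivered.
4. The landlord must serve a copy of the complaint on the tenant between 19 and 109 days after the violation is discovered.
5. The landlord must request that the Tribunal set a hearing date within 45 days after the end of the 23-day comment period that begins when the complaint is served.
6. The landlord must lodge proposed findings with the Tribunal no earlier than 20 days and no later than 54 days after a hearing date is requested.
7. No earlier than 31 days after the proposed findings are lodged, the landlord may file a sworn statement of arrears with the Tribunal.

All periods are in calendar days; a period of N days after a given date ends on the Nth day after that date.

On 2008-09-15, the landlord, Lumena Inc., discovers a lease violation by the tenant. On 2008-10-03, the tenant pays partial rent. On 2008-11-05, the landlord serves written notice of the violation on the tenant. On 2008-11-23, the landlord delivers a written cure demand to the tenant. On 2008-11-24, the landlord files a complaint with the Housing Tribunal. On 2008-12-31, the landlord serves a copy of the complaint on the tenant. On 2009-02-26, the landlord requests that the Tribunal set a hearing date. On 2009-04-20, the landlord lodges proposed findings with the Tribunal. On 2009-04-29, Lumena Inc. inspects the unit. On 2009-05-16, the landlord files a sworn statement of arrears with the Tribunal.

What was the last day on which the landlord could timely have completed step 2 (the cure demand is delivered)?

2008-11-26

Step 2 runs from 2008-11-05, when the written notice is served. 21 days after 2008-11-05 is 2008-11-26.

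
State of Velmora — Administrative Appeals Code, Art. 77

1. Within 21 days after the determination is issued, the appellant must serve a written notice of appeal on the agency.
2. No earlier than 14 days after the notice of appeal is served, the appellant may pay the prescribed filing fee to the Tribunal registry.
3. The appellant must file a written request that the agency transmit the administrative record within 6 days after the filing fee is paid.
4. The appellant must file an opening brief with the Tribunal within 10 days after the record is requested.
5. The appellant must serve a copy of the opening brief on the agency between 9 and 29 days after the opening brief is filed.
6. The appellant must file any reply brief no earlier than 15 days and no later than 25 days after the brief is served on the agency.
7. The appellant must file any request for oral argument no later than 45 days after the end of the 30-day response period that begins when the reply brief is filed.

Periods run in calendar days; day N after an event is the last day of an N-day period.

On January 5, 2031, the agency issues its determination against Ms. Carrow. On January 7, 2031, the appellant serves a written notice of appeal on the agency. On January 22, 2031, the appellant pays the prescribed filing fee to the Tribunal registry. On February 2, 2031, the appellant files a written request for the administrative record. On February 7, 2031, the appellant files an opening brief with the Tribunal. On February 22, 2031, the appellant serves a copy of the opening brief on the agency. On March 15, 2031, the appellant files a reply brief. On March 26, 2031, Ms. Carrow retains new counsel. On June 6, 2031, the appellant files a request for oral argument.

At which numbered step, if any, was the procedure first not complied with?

Step 3

Step 1: 21 days after January 5, 2031 (when the determination is issued) is January 26, 2031; January 7, 2031 is within that limit.
Step 2: the earliest permitted date is 14 days after January 7, 2031 (when the notice of appeal is served), i.e. January 21, 2031; done January 22, 2031 — permitted.
Step 3: 6 days after January 22, 2031 (when the filing fee is paid) is January 28, 2031; done February 2, 2031 — 5 days late.
That is the first point of non-compliance.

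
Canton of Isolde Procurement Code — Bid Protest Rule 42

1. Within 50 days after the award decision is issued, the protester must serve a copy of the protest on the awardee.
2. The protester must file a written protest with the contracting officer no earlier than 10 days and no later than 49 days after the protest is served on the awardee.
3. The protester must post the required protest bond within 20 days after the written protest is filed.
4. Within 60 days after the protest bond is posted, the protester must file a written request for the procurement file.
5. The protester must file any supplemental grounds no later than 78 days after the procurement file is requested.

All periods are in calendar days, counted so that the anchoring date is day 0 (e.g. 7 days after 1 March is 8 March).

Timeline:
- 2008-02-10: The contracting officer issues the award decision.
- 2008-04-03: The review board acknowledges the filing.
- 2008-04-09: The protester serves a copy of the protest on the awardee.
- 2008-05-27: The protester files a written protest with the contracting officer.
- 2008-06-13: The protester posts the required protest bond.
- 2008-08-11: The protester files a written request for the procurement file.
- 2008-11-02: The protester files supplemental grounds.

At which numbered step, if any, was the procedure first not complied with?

Step 1 — counting 50 days from 2008-02-10 (when the award decision is issued) gives a deadline of 2008-03-31; 2008-04-09 misses that deadline by 9 days.
The procedure was therefore not followed at step 1.

Step 1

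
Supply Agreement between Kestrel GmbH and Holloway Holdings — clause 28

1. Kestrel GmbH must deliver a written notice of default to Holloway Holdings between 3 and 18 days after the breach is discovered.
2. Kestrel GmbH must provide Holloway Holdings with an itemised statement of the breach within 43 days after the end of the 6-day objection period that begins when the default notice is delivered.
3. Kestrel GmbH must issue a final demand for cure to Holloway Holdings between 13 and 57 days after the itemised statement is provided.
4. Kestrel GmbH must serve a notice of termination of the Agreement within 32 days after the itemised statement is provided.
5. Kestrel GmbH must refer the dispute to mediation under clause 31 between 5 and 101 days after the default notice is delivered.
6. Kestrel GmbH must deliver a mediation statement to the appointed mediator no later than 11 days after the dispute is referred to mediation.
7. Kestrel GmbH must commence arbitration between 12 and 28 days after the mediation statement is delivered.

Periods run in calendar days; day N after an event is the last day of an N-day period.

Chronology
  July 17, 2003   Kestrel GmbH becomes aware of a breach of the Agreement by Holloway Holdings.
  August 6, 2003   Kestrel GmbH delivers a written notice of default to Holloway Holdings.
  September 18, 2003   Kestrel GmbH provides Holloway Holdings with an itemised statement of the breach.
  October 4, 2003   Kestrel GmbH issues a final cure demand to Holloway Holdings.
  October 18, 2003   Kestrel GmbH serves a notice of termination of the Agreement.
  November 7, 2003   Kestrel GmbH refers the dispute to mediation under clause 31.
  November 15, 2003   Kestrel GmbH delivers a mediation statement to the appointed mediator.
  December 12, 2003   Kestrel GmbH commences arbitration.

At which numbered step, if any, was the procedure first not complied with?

(1) the permitted window runs from July 17, 2003 + 3 = July 20, 2003 to July 17, 2003 + 18 = August 4, 2003; August 6, 2003 is 2 days past the end of the window.

Step 1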